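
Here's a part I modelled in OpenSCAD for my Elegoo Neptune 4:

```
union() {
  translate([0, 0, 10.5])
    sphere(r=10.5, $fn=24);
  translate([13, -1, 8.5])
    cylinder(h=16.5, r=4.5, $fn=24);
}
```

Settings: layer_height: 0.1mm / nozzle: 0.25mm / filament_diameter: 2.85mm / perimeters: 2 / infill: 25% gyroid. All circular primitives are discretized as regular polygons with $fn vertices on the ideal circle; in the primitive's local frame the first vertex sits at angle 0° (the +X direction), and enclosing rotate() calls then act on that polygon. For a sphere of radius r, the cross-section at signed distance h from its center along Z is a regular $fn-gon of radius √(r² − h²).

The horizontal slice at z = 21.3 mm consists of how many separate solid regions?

1

At z = 21.3 mm: the sphere does not reach this height (|z−center|=10.800 > r=10.5); the r=4.5 cylinder at (13, -1) contributes a regular 24-gon of circumradius 4.5; Taking the union: only the r=4.5 cylinder at (13, -1) is present, so the union is just that shape — 1 connected region. The result has 1 disconnected region.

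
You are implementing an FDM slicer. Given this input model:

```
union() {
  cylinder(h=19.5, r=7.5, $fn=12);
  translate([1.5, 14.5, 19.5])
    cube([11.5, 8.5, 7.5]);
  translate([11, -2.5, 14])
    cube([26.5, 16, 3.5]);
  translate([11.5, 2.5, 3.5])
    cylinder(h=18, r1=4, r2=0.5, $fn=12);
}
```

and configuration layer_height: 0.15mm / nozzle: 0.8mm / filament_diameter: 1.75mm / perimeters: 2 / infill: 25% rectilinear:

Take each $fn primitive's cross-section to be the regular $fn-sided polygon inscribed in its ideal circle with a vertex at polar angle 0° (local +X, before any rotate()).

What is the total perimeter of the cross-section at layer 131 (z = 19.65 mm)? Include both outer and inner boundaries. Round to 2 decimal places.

45.34 mm

At z = 19.65 mm: the cylinder does not reach this height (z outside [0, 19.5]); the cube at (1.5, 14.5) (footprint 11.5×8.5) is included at this height (perimeter 40.00 mm); the cube at (11, -2.5) is not intersected at this z (z outside [14, 17.5]); the cone at (11.5, 2.5): at t=0.897 of its height the radius interpolates to r₁+(r₂−r₁)t = 0.860, giving a regular 12-gon of that circumradius (perimeter = 2·12·0.860·sin(180°/12) = 5.34 mm); Combining (union): the 2 present regions are separate (no shared area or edge), so areas and boundary lengths simply add and each stays a separate island — boundary = 45.34 mm. Overall, the cross-section has 2 separate islands. Total boundary length (outer) = 45.34 mm.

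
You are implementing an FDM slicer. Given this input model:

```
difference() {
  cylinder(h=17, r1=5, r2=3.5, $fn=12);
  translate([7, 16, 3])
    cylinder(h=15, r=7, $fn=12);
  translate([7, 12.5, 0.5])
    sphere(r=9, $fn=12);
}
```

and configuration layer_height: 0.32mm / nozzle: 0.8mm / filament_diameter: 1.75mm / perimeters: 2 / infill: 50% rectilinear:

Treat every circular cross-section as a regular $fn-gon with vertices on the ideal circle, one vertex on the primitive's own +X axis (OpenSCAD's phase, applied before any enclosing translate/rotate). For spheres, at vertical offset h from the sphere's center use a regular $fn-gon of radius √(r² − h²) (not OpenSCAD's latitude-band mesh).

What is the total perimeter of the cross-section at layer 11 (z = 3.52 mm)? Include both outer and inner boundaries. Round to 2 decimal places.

29.13 mm

At z = 3.52 mm: the cone (r1=5→r2=3.5) has section circumradius 4.689 here — a regular 12-gon (perimeter = 2·12·4.689·sin(180°/12) = 29.13 mm); the r=7 cylinder at (7, 16) contributes a regular 12-gon of circumradius 7 (perimeter = 2·12·7.000·sin(180°/12) = 43.48 mm); the r=9 sphere at (7, 12.5) contributes a regular 12-gon of circumradius √(9²−3.02²) = 8.478 (perimeter = 2·12·8.478·sin(180°/12) = 52.66 mm); Subtracting the remaining from the first: starting from the cone, the r=7 cylinder at (7, 16) misses the remaining region (no effect); the r=9 sphere at (7, 12.5) misses the remaining region (no effect) — boundary = 29.13 mm. Overall, the cross-section is a single solid region. Total boundary length (outer) = 29.13 mm.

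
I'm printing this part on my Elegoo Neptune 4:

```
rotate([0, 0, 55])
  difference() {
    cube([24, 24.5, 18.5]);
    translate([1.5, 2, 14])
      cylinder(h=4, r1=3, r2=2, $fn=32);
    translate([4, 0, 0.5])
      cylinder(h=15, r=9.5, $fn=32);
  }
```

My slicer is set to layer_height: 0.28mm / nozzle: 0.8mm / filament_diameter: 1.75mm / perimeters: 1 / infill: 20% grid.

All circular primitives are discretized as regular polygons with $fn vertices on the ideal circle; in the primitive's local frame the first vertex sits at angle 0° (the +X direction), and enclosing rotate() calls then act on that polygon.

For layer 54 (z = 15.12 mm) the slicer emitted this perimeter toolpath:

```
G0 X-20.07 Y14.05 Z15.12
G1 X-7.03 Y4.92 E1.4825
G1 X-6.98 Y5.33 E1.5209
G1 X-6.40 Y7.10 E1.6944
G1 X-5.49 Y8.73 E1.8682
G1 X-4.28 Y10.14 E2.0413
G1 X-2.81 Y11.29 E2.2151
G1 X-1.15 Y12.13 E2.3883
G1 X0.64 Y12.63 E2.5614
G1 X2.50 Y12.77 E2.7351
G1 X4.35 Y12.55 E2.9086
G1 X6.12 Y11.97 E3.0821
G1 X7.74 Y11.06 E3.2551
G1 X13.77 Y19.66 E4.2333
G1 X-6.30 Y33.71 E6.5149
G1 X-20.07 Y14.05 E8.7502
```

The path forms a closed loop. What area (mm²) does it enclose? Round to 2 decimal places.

480.86 mm²

Apply the shoelace formula to the sequence of (X, Y) vertices; enclosed area = 480.86 mm².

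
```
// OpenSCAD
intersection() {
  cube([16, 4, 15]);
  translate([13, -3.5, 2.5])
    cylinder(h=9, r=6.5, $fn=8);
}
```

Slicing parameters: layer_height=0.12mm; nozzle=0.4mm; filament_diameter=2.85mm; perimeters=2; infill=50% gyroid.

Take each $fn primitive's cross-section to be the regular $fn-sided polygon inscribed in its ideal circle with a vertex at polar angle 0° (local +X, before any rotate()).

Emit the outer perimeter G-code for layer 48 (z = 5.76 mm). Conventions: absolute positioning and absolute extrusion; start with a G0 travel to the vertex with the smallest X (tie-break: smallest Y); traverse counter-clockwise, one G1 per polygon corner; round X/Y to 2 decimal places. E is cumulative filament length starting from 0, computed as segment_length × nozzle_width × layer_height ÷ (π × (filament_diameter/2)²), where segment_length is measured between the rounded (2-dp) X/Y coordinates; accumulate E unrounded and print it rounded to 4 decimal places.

G0 X7.95 Y0.00 Z5.76
G1 X16.00 Y0.00 E0.0606
G1 X16.00 Y1.76 E0.0738
G1 X13.00 Y3.00 E0.0982
G1 X8.40 Y1.10 E0.1357
G1 X7.95 Y0.00 E0.1446

At z = 5.76 mm: the 16×4 cube contributes its full rectangle; the cylinder at (13, -3.5): section is a regular 8-gon, circumradius r=6.5; Taking the intersection: the r=6.5 cylinder at (13, -3.5) partially overlaps the 16×4 cube; clipping to the common part keeps 16.80 mm² — 1 connected region. The outline is a single polygon with 5 vertices. Extrusion per mm of travel: 0.4 × 0.12 / (π × 1.425²) = 0.007524. Accumulating E over each segment gives final E = 0.1446.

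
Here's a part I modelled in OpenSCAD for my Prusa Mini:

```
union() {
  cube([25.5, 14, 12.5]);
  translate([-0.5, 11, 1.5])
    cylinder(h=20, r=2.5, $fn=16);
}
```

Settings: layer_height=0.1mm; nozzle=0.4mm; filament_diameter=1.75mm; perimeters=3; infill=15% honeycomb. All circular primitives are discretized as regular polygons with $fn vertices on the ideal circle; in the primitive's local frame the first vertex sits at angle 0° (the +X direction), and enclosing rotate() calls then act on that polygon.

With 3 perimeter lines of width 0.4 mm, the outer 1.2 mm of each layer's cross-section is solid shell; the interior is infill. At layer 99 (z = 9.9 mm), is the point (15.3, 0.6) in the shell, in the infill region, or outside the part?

shell

At z = 9.9 mm: the 25.5×14 cube contributes its full rectangle; the r=2.5 cylinder at (-0.5, 11) contributes a regular 16-gon of circumradius 2.5; Combining (union): the regions partially overlap (shared area 7.12 mm²), so overlapping operands fuse into one piece — 1 connected region. Overall, the cross-section is a single solid region. The nearest boundary edge runs (25.50, 0.00)→(0.00, 0.00); distance from the point to it = 0.60 mm. The point is inside the cross-section, 0.60 mm from the nearest boundary — within the 1.2 mm shell band (3 × 0.4).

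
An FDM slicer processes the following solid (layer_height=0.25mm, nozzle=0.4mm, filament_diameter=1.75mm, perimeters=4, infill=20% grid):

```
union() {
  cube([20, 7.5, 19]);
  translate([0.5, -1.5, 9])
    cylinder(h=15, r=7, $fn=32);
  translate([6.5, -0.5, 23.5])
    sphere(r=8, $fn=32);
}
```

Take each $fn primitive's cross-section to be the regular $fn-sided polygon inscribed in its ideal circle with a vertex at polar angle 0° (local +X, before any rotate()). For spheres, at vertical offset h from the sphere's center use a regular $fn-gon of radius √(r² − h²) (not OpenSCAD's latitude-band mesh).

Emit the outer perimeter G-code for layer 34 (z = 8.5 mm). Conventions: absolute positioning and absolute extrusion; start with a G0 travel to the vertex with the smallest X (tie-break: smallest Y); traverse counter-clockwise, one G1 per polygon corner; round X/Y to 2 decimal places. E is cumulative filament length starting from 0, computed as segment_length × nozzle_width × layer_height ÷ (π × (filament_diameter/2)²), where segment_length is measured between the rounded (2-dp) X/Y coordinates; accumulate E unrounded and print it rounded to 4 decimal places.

At z = 8.5 mm: the 20×7.5 cube contributes its full rectangle; the cylinder at (0.5, -1.5) is not intersected at this z (z outside [9, 24]); the sphere at (6.5, -0.5) is not intersected at this z (|z−center|=15.000 > r=8); Taking the union: only the 20×7.5 cube is present, so the union is just that shape — 1 connected region. The outline is a single polygon with 4 vertices. Extrusion per mm of travel: 0.4 × 0.25 / (π × 0.875²) = 0.041575. Accumulating E over each segment gives final E = 2.2866.

G0 X0.00 Y0.00 Z8.50
G1 X20.00 Y0.00 E0.8315
G1 X20.00 Y7.50 E1.1433
G1 X0.00 Y7.50 E1.9748
G1 X0.00 Y0.00 E2.2866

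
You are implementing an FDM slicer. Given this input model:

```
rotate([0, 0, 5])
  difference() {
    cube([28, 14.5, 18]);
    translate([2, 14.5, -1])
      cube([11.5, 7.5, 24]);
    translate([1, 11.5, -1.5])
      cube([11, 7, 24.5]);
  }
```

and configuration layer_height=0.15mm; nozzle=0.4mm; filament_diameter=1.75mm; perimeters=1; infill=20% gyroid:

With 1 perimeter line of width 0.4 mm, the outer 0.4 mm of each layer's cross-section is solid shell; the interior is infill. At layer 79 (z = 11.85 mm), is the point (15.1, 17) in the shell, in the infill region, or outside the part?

outside

At z = 11.85 mm: the 28×14.5 cube contributes its full rectangle; the cube at (2, 14.5) is present — its section is the full 11.5×7.5 rectangle; the 11×7 cube at (1, 11.5) contributes its full rectangle; After the difference (first − rest): starting from the 28×14.5 cube, the 11.5×7.5 cube at (2, 14.5) misses the remaining region (no effect); the 11×7 cube at (1, 11.5) partially overlaps it — only the 33.00 mm² overlap (of its 77.00 mm²) is removed, clipping the outline — 1 connected region; (rotated 5° about Z; rotation is an isometry so areas/perimeters/island counts are preserved). Overall, the cross-section is a single solid region. Undo the 5° rotation: the query point maps to (16.524, 15.619) in the un-rotated model frame. The nearest boundary edge runs (13.50, 14.50)→(28.00, 14.50); distance from the point to it = 1.12 mm. The point is not inside any of the regions above, so it lies outside the cross-section (1.12 mm from the nearest boundary).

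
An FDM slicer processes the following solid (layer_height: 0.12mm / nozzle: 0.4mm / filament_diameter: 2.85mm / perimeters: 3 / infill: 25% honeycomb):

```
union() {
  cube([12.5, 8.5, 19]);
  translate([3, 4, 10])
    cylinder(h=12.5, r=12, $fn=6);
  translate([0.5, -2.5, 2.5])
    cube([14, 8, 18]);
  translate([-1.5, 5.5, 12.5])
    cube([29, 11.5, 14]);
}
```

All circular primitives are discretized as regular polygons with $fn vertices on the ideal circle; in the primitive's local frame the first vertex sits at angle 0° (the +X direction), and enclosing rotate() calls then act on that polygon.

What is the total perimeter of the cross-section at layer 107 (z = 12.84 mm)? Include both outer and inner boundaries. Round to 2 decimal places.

At z = 12.84 mm: the 12.5×8.5 cube contributes its full rectangle (perimeter 42.00 mm); the r=12 cylinder at (3, 4) gives a regular 6-gon of circumradius 12 (constant along its height) (perimeter = 2·6·12.000·sin(180°/6) = 72.00 mm); the cube at (0.5, -2.5) (footprint 14×8) is included at this height (perimeter 44.00 mm); the 29×11.5 cube at (-1.5, 5.5) contributes its full rectangle (perimeter 81.00 mm); Combining (union): the regions partially overlap (shared area 325.17 mm²), so the edge portions inside another operand are dropped and the merged outline is re-measured after clipping — boundary = 109.62 mm. Overall, the cross-section is a single solid region. Total boundary length (outer) = 109.62 mm.

109.62 mm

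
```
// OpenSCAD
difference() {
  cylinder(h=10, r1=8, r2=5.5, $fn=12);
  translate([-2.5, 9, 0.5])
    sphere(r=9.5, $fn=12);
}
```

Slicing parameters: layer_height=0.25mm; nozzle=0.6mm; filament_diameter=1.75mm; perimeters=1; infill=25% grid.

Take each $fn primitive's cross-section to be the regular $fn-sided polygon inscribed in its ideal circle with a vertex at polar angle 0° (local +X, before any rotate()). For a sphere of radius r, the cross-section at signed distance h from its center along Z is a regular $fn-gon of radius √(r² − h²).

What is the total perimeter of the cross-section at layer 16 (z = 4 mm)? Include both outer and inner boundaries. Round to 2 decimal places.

At z = 4 mm: the cone contributes a regular 12-gon of circumradius 7.000 (interpolated between r1=8 and r2=5.5 at t=0.400) (perimeter = 2·12·7.000·sin(180°/12) = 43.48 mm); the sphere at (-2.5, 9): section is a regular 12-gon, circumradius = √(r²−h²) = √(9.5²−3.5²) = 8.832 (perimeter = 2·12·8.832·sin(180°/12) = 54.86 mm); Taking the first minus the rest: starting from the cone, the r=9.5 sphere at (-2.5, 9) partially overlaps it — only the 52.07 mm² overlap (of its 234.00 mm²) is removed, clipping the outline — boundary = 41.43 mm. Overall, the cross-section is a single solid region. Total boundary length (outer) = 41.43 mm.

41.43 mm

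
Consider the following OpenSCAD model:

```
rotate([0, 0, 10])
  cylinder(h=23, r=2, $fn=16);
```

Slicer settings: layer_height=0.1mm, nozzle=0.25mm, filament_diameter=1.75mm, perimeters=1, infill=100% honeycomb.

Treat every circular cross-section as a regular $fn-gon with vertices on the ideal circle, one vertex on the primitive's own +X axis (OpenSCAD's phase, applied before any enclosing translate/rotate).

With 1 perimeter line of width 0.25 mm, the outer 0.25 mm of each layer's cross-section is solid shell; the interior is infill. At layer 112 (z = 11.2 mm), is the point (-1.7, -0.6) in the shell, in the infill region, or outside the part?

shell

At z = 11.2 mm: the cylinder: section is a regular 16-gon, circumradius r=2; (rotated 10° about Z; rotation is an isometry so areas/perimeters/island counts are preserved). Overall, the cross-section is a single solid region. Undo the 10° rotation: the query point maps to (-1.778, -0.296) in the un-rotated model frame. The nearest boundary edge runs (-2.00, 0.00)→(-1.85, -0.77); distance from the point to it = 0.16 mm. The point is inside the cross-section, 0.16 mm from the nearest boundary — within the 0.25 mm shell band (1 × 0.25).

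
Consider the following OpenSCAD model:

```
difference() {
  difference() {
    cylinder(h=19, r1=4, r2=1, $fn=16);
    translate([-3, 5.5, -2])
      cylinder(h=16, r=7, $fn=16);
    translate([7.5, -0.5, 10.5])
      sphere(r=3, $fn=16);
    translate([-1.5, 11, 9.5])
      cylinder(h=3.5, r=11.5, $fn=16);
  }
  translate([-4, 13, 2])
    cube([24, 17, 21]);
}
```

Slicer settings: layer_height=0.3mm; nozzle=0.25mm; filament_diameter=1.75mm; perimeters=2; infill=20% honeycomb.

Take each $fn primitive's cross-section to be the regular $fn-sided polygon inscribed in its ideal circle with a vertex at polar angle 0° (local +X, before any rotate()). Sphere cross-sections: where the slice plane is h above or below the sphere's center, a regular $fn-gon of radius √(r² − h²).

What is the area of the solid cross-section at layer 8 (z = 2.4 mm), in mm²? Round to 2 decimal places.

At z = 2.4 mm: the cone (r1=4→r2=1) has section circumradius 3.621 here — a regular 16-gon (area = (16/2)·3.621²·sin(360°/16) = 40.14 mm²); the r=7 cylinder at (-3, 5.5) contributes a regular 16-gon of circumradius 7 (area = (16/2)·7.000²·sin(360°/16) = 150.01 mm²); the sphere at (7.5, -0.5) is absent (|z−center|=8.100 > r=3); the cylinder at (-1.5, 11) is not intersected at this z (z outside [9.5, 13]); Taking the first minus the rest: starting from the cone (40.14 mm²), the r=7 cylinder at (-3, 5.5) partially overlaps it — only the 22.39 mm² overlap (of its 150.01 mm²) is removed, clipping the outline — area = 17.75 mm²; the 24×17 cube at (-4, 13) contributes its full rectangle (area 408.00 mm²); Subtracting the remaining from the first: starting from the result so far (17.75 mm²), the 24×17 cube at (-4, 13) misses the remaining region (no effect) — area = 17.75 mm². Overall, the cross-section is a single solid region. Net area = 17.75 mm².

17.75 mm²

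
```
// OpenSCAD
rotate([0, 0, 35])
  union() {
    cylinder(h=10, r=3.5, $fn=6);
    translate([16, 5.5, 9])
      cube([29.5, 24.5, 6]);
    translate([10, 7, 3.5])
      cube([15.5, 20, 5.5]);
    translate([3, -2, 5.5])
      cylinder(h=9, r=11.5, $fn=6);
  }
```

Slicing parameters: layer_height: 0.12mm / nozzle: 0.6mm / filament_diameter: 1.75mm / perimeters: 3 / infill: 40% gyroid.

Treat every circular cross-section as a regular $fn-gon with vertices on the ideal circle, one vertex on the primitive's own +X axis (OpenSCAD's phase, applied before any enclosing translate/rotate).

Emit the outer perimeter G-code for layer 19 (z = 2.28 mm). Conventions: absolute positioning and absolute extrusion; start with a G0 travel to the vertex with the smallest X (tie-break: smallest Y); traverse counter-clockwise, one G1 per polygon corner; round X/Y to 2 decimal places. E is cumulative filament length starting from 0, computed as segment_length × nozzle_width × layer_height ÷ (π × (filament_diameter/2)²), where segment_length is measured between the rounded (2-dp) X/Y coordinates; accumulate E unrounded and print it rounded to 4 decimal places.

G0 X-3.17 Y1.48 Z2.28
G1 X-2.87 Y-2.01 E0.1049
G1 X0.31 Y-3.49 E0.2099
G1 X3.17 Y-1.48 E0.3145
G1 X2.87 Y2.01 E0.4193
G1 X-0.31 Y3.49 E0.5243
G1 X-3.17 Y1.48 E0.6290

At z = 2.28 mm: the r=3.5 cylinder gives a regular 6-gon of circumradius 3.5 (constant along its height); the cube at (16, 5.5) does not reach this height (z outside [9, 15]); the cube at (10, 7) does not reach this height (z outside [3.5, 9]); the cylinder at (3, -2) does not reach this height (z outside [5.5, 14.5]); Taking the union: only the r=3.5 cylinder is present, so the union is just that shape — 1 connected region; (whole slice rotated 35° about Z — lengths, areas and connectivity unchanged). The outline is a single polygon with 6 vertices. Extrusion per mm of travel: 0.6 × 0.12 / (π × 0.875²) = 0.029934. Accumulating E over each segment gives final E = 0.6290.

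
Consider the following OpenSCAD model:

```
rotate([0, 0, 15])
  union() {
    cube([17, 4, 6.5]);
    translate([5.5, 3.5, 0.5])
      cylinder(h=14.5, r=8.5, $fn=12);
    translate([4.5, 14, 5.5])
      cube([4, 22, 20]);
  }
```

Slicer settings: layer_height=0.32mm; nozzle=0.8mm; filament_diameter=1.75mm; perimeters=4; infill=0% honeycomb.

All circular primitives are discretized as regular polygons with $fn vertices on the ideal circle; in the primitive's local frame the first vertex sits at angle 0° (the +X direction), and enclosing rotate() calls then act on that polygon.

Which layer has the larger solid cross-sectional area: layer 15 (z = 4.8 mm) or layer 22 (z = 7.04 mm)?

layer 22 (z = 7.04 mm)

Layer 15 (z = 4.8): the cube is present — its section is the full 17×4 rectangle (area 68.00 mm²); the r=8.5 cylinder at (5.5, 3.5) gives a regular 12-gon of circumradius 8.5 (constant along its height) (area = (12/2)·8.500²·sin(360°/12) = 216.75 mm²); the cube at (4.5, 14) does not reach this height (z outside [5.5, 25.5]); Combining (union): the regions partially overlap — summed areas 284.75 mm² minus the doubly-counted overlap 54.33 mm² gives 230.42 mm² — area = 230.42 mm²; (whole slice rotated 15° about Z — lengths, areas and connectivity unchanged). So its area = 230.42 mm². Layer 22 (z = 7.04): the cube is not intersected at this z (z outside [0, 6.5]); the r=8.5 cylinder at (5.5, 3.5) gives a regular 12-gon of circumradius 8.5 (constant along its height) (area = (12/2)·8.500²·sin(360°/12) = 216.75 mm²); the cube at (4.5, 14) (footprint 4×22) is included at this height (area 88.00 mm²); Merging all regions: the 2 present regions are separate (no shared area or edge), so areas and boundary lengths simply add and each stays a separate island — area = 304.75 mm²; (whole slice rotated 15° about Z — lengths, areas and connectivity unchanged). So its area = 304.75 mm². Layer 22 is larger (304.75 vs 230.42 mm²).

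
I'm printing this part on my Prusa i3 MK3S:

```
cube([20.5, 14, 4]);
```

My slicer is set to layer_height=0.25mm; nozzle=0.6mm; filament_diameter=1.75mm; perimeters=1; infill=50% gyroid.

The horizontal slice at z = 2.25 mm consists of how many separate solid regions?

1

At z = 2.25 mm: the 20.5×14 cube contributes its full rectangle. The result has 1 disconnected region.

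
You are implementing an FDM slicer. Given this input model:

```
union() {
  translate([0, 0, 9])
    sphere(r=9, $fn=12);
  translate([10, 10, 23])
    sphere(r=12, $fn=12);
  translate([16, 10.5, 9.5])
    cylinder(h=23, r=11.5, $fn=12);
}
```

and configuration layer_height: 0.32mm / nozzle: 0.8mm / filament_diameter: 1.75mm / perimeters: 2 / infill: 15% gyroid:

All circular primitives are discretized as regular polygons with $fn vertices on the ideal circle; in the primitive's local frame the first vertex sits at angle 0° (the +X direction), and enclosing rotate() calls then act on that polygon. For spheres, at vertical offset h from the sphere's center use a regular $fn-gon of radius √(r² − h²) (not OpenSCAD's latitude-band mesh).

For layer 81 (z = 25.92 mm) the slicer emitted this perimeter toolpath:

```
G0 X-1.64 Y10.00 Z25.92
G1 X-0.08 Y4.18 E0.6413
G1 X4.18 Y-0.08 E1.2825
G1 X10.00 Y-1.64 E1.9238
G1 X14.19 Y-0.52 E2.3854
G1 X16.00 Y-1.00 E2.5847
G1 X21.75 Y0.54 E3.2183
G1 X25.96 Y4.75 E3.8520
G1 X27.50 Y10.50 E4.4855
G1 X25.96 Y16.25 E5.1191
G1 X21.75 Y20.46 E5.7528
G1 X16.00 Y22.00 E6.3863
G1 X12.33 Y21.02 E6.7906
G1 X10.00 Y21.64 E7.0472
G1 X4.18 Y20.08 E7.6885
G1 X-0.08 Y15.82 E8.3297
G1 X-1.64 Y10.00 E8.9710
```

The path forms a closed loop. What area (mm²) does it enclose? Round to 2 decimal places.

Apply the shoelace formula to the sequence of (X, Y) vertices; enclosed area = 536.15 mm².

536.15 mm²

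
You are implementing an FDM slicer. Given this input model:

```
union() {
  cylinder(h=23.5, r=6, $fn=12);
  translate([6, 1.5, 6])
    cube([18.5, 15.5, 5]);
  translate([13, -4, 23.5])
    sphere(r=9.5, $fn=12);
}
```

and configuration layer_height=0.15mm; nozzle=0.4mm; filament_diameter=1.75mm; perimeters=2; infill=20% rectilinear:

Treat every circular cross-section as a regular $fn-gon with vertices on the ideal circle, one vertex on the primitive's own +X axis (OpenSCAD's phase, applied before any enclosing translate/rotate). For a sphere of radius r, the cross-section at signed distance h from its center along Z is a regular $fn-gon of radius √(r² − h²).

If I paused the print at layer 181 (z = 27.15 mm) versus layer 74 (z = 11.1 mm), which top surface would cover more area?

Layer 181 (z = 27.15): the cylinder is not intersected at this z (z outside [0, 23.5]); the cube at (6, 1.5) is not intersected at this z (z outside [6, 11]); the r=9.5 sphere at (13, -4) slices to a regular 12-gon of circumradius 8.771 (√(r²−h²) with h=3.65 from center) (area = (12/2)·8.771²·sin(360°/12) = 230.78 mm²); Combining (union): only the r=9.5 sphere at (13, -4) is present, so the union is just that shape — area = 230.78 mm². So its area = 230.78 mm². Layer 74 (z = 11.1): the cylinder: section is a regular 12-gon, circumradius r=6 (area = (12/2)·6.000²·sin(360°/12) = 108.00 mm²); the cube at (6, 1.5) is absent (z outside [6, 11]); the sphere at (13, -4) is absent (|z−center|=12.400 > r=9.5); Merging all regions: only the r=6 cylinder is present, so the union is just that shape — area = 108.00 mm². So its area = 108.00 mm². Layer 181 is larger (230.78 vs 108.00 mm²).

layer 181 (z = 27.15 mm)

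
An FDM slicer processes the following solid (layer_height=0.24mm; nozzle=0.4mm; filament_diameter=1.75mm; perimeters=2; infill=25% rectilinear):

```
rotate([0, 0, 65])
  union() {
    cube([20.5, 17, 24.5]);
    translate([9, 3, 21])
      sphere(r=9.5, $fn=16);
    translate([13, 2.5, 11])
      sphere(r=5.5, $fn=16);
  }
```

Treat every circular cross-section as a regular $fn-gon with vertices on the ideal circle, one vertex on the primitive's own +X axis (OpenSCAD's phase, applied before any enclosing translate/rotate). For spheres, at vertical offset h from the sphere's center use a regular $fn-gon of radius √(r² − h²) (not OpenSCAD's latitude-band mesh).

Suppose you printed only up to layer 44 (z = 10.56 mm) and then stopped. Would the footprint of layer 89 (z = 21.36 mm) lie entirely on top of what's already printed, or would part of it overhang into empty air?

part overhangs

Compare the two slices. At z = 10.56: the 20.5×17 cube contributes its full rectangle (area 348.50 mm²); the sphere at (9, 3) is not intersected at this z (|z−center|=10.440 > r=9.5); the sphere at (13, 2.5): section is a regular 16-gon, circumradius = √(r²−h²) = √(5.5²−0.44²) = 5.482 (area = (16/2)·5.482²·sin(360°/16) = 92.02 mm²); Combining (union): the regions partially overlap — summed areas 440.52 mm² minus the doubly-counted overlap 72.10 mm² gives 368.42 mm² — area = 368.42 mm²; (rotated 65° about Z; rotation is an isometry so areas/perimeters/island counts are preserved). At z = 21.36: the cube is present — its section is the full 20.5×17 rectangle (area 348.50 mm²); the r=9.5 sphere at (9, 3) slices to a regular 16-gon of circumradius 9.493 (√(r²−h²) with h=0.36 from center) (area = (16/2)·9.493²·sin(360°/16) = 275.90 mm²); the sphere at (13, 2.5) is absent (|z−center|=10.360 > r=5.5); Combining (union): the regions partially overlap — summed areas 624.40 mm² minus the doubly-counted overlap 191.90 mm² gives 432.50 mm² — area = 432.50 mm²; (rotated 65° about Z; rotation is an isometry so areas/perimeters/island counts are preserved). Checking containment: at z = 21.36 the cross-section extends beyond the z = 10.56 cross-section by about 64.09 mm².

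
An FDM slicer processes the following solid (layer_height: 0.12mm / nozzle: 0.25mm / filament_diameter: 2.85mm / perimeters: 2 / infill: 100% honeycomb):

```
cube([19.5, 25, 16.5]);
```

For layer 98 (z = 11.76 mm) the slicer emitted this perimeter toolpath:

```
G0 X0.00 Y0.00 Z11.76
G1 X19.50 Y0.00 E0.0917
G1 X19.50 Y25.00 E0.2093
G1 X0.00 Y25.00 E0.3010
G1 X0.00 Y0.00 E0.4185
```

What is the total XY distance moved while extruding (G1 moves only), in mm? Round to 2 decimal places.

Sum the Euclidean lengths of each G1 segment: total = 89.00 mm.

89.00 mm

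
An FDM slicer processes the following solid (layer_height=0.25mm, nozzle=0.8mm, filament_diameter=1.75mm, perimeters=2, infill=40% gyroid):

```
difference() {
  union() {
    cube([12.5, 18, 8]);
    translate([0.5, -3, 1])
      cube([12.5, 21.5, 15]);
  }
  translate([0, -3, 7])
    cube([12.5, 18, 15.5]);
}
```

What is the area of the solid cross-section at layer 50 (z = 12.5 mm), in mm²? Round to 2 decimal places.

At z = 12.5 mm: the cube does not reach this height (z outside [0, 8]); the cube at (0.5, -3) (footprint 12.5×21.5) is included at this height (area 268.75 mm²); Taking the union: only the 12.5×21.5 cube at (0.5, -3) is present, so the union is just that shape — area = 268.75 mm²; the cube at (0, -3) (footprint 12.5×18) is included at this height (area 225.00 mm²); Subtracting the remaining from the first: starting from that combined region (268.75 mm²), the 12.5×18 cube at (0, -3) partially overlaps it — only the 216.00 mm² overlap (of its 225.00 mm²) is removed, clipping the outline — area = 52.75 mm². Overall, the cross-section is a single solid region. Net area = 52.75 mm².

52.75 mm²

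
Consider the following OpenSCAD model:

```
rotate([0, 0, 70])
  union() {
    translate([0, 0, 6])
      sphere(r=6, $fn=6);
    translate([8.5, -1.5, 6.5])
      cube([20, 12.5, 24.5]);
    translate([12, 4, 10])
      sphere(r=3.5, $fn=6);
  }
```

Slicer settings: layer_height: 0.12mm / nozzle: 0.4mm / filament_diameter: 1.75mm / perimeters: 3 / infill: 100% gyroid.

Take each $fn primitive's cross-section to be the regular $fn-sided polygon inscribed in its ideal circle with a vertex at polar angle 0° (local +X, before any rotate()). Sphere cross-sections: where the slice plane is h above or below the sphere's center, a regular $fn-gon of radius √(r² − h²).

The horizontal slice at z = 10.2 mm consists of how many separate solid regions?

2

At z = 10.2 mm: the sphere: section is a regular 6-gon, circumradius = √(r²−h²) = √(6²−4.2²) = 4.285; the cube at (8.5, -1.5) (footprint 20×12.5) is included at this height; the r=3.5 sphere at (12, 4) contributes a regular 6-gon of circumradius √(3.5²−0.2²) = 3.494; Merging all regions: the regions partially overlap (shared area 31.72 mm²), so overlapping operands fuse into one piece — 2 connected regions; (whole slice rotated 70° about Z — lengths, areas and connectivity unchanged). The result has 2 disconnected regions.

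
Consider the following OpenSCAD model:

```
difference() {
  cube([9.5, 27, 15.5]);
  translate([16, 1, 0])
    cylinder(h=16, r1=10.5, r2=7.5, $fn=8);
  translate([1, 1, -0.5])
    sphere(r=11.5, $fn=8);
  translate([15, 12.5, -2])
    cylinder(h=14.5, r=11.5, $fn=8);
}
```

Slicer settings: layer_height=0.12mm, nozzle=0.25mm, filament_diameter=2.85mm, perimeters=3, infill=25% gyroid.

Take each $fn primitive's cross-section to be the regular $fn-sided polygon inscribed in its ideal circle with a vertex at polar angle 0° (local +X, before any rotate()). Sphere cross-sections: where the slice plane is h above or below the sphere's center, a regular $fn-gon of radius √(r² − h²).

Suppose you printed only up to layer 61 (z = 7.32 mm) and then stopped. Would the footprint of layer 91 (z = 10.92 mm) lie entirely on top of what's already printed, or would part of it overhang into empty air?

part overhangs

Compare the two slices. At z = 7.32: the cube (footprint 9.5×27) is included at this height (area 256.50 mm²); the cone at (16, 1) contributes a regular 8-gon of circumradius 9.127 (interpolated between r1=10.5 and r2=7.5 at t=0.458) (area = (8/2)·9.127²·sin(360°/8) = 235.64 mm²); the sphere at (1, 1): section is a regular 8-gon, circumradius = √(r²−h²) = √(11.5²−7.82²) = 8.432 (area = (8/2)·8.432²·sin(360°/8) = 201.09 mm²); the r=11.5 cylinder at (15, 12.5) contributes a regular 8-gon of circumradius 11.5 (area = (8/2)·11.500²·sin(360°/8) = 374.06 mm²); Subtracting the remaining from the first: starting from the 9.5×27 cube (256.50 mm²), the cone at (16, 1) partially overlaps it — only the 10.75 mm² overlap (of its 235.64 mm²) is removed, clipping the outline; the r=11.5 sphere at (1, 1) partially overlaps it — only the 61.62 mm² overlap (of its 201.09 mm²) is removed, clipping the outline; the r=11.5 cylinder at (15, 12.5) partially overlaps it — only the 66.45 mm² overlap (of its 374.06 mm²) is removed, clipping the outline — area = 117.67 mm². At z = 10.92: the cube is present — its section is the full 9.5×27 rectangle (area 256.50 mm²); the cone at (16, 1) (r1=10.5→r2=7.5) has section circumradius 8.453 here — a regular 8-gon (area = (8/2)·8.453²·sin(360°/8) = 202.08 mm²); the r=11.5 sphere at (1, 1) contributes a regular 8-gon of circumradius √(11.5²−11.42²) = 1.354 (area = (8/2)·1.354²·sin(360°/8) = 5.19 mm²); the cylinder at (15, 12.5): section is a regular 8-gon, circumradius r=11.5 (area = (8/2)·11.500²·sin(360°/8) = 374.06 mm²); Taking the first minus the rest: starting from the 9.5×27 cube (256.50 mm²), the cone at (16, 1) partially overlaps it — only the 6.35 mm² overlap (of its 202.08 mm²) is removed, clipping the outline; the r=11.5 sphere at (1, 1) partially overlaps it — only the 4.58 mm² overlap (of its 5.19 mm²) is removed, clipping the outline; the r=11.5 cylinder at (15, 12.5) partially overlaps it — only the 72.01 mm² overlap (of its 374.06 mm²) is removed, clipping the outline — area = 173.56 mm². Checking containment: at z = 10.92 the cross-section extends beyond the z = 7.32 cross-section by about 55.89 mm².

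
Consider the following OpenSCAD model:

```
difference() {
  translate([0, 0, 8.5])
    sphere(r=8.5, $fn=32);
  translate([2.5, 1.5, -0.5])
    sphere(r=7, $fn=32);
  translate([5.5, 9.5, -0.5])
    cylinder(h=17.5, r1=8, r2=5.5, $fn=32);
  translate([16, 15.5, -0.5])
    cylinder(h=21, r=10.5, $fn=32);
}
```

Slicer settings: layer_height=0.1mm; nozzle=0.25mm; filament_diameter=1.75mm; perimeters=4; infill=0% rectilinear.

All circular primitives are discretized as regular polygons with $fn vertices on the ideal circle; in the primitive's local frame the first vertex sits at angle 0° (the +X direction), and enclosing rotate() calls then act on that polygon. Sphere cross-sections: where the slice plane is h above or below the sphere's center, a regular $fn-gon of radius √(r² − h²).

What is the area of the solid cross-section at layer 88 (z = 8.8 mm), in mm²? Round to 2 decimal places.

At z = 8.8 mm: the r=8.5 sphere contributes a regular 32-gon of circumradius √(8.5²−0.3²) = 8.495 (area = (32/2)·8.495²·sin(360°/32) = 225.24 mm²); the sphere at (2.5, 1.5) does not reach this height (|z−center|=9.300 > r=7); the cone at (5.5, 9.5) (r1=8→r2=5.5) has section circumradius 6.671 here — a regular 32-gon (area = (32/2)·6.671²·sin(360°/32) = 138.93 mm²); the cylinder at (16, 15.5): section is a regular 32-gon, circumradius r=10.5 (area = (32/2)·10.500²·sin(360°/32) = 344.14 mm²); Subtracting the remaining from the first: starting from the r=8.5 sphere (225.24 mm²), the cone at (5.5, 9.5) partially overlaps it — only the 29.26 mm² overlap (of its 138.93 mm²) is removed, clipping the outline; the r=10.5 cylinder at (16, 15.5) misses the remaining region (no effect) — area = 195.98 mm². Overall, the cross-section is a single solid region. Net area = 195.98 mm².

195.98 mm²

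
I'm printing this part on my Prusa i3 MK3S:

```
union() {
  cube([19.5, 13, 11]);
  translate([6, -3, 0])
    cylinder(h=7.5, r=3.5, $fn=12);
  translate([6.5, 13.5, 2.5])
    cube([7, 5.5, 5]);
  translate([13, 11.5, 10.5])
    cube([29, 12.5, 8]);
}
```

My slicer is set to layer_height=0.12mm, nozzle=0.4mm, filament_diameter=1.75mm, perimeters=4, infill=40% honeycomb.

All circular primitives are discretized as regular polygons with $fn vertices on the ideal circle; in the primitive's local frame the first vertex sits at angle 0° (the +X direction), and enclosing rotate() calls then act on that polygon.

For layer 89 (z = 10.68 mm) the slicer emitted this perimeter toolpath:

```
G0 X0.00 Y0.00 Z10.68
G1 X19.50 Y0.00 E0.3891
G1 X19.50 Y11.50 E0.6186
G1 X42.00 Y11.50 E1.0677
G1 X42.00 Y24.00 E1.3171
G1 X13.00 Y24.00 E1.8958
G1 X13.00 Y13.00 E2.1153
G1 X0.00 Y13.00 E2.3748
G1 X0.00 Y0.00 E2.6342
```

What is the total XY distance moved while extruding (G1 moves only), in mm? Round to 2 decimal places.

132.00 mm

Sum the Euclidean lengths of each G1 segment: total = 132.00 mm.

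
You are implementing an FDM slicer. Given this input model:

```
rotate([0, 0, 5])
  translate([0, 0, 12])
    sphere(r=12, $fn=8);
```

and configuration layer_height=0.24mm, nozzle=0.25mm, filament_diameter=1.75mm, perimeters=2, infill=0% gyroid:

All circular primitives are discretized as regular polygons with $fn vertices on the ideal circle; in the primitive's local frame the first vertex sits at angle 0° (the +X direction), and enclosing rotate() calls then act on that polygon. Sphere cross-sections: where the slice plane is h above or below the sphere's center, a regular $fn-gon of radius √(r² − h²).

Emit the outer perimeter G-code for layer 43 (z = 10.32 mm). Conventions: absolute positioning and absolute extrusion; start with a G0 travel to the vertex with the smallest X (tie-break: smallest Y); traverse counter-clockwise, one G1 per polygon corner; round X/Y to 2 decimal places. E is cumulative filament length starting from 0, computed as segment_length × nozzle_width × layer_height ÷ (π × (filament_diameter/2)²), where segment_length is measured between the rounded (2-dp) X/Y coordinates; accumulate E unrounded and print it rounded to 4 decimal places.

G0 X-11.84 Y-1.04 Z10.32
G1 X-7.64 Y-9.10 E0.2267
G1 X1.04 Y-11.84 E0.4538
G1 X9.10 Y-7.64 E0.6805
G1 X11.84 Y1.04 E0.9075
G1 X7.64 Y9.10 E1.1343
G1 X-1.04 Y11.84 E1.3613
G1 X-9.10 Y7.64 E1.5880
G1 X-11.84 Y-1.04 E1.8151

At z = 10.32 mm: the sphere: section is a regular 8-gon, circumradius = √(r²−h²) = √(12²−1.68²) = 11.882; (whole slice rotated 5° about Z — lengths, areas and connectivity unchanged). The outline is a single polygon with 8 vertices. Extrusion per mm of travel: 0.25 × 0.24 / (π × 0.875²) = 0.024945. Accumulating E over each segment gives final E = 1.8151.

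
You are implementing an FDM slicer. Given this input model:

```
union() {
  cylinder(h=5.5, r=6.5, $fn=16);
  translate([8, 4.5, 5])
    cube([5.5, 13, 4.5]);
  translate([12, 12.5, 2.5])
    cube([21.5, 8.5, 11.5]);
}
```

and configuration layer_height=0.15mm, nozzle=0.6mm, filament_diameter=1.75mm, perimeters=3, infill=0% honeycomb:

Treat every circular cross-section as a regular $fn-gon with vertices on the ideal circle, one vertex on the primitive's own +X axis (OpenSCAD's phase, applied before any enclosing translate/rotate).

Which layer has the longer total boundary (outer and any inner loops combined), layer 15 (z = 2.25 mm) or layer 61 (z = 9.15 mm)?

layer 61 (z = 9.15 mm)

Layer 15 (z = 2.25): the cylinder: section is a regular 16-gon, circumradius r=6.5 (perimeter = 2·16·6.500·sin(180°/16) = 40.58 mm); the cube at (8, 4.5) is not intersected at this z (z outside [5, 9.5]); the cube at (12, 12.5) does not reach this height (z outside [2.5, 14]); Taking the union: only the r=6.5 cylinder is present, so the union is just that shape — boundary = 40.58 mm. So its perimeter = 40.58 mm. Layer 61 (z = 9.15): the cylinder is absent (z outside [0, 5.5]); the cube at (8, 4.5) (footprint 5.5×13) is included at this height (perimeter 37.00 mm); the cube at (12, 12.5) is present — its section is the full 21.5×8.5 rectangle (perimeter 60.00 mm); Taking the union: the regions partially overlap (shared area 7.50 mm²), so the edge portions inside another operand are dropped and the merged outline is re-measured after clipping — boundary = 84.00 mm. So its perimeter = 84.00 mm. Layer 61 is larger (84.00 vs 40.58 mm).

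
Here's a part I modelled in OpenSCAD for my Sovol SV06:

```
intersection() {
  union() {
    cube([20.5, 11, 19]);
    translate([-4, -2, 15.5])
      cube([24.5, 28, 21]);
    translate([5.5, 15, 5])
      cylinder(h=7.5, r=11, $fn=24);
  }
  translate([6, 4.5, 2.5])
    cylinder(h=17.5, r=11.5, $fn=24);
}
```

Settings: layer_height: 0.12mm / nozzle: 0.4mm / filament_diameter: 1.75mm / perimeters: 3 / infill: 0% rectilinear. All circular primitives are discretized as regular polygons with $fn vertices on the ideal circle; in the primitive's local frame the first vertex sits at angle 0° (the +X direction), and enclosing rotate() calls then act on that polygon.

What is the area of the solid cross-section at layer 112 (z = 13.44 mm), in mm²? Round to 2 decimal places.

At z = 13.44 mm: the 20.5×11 cube contributes its full rectangle (area 225.50 mm²); the cube at (-4, -2) is absent (z outside [15.5, 36.5]); the cylinder at (5.5, 15) is absent (z outside [5, 12.5]); Combining (union): only the 20.5×11 cube is present, so the union is just that shape — area = 225.50 mm²; the r=11.5 cylinder at (6, 4.5) contributes a regular 24-gon of circumradius 11.5 (area = (24/2)·11.500²·sin(360°/24) = 410.75 mm²); Taking the intersection: the r=11.5 cylinder at (6, 4.5) partially overlaps that combined region; clipping to the common part keeps 186.20 mm² — area = 186.20 mm². Overall, the cross-section is a single solid region. Net area = 186.20 mm².

186.20 mm²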